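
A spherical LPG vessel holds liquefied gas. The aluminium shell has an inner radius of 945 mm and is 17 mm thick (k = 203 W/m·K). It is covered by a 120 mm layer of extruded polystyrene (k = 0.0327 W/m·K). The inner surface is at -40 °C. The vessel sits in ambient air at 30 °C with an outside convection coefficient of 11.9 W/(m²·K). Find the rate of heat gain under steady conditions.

Q ≈ 245 W

Each spherical layer contributes R = (1/r_i − 1/r_o)/(4πk):
R_aluminium shell = (1/0.945 − 1/0.962)/(4π×203) = 7.331×10^-6 K/W
R_extruded polystyrene = (1/0.962 − 1/1.082)/(4π×0.0327) = 0.2806 K/W
R_outer film = 1/(h·4πr_o²) = 1/(11.9×4π×1.082²) = 0.005712 K/W
R_total = 0.2863 K/W
Q = ΔT/R_total = 70/0.2863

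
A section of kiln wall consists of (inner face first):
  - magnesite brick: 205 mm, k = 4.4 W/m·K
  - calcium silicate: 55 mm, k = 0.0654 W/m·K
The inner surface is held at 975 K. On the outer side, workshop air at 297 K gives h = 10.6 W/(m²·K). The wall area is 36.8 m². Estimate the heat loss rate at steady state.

Q ≈ 25400 W

Series thermal resistances:
R_magnesite brick = L/(kA) = 0.205/(4.4×36.8) = 0.001266 K/W
R_calcium silicate = L/(kA) = 0.055/(0.0654×36.8) = 0.02285 K/W
R_outer film = 1/(h_o·A) = 1/(10.6×36.8) = 0.002564 K/W
R_total = 0.02668 K/W
Q = ΔT / R_total = 678 / 0.02668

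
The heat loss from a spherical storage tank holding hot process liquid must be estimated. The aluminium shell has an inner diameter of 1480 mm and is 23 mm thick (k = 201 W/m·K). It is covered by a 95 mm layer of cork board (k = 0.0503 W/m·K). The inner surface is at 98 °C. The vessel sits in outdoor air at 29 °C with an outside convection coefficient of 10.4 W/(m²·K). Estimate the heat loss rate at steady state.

Q ≈ 288 W

For a spherical shell R = (1/r₁ − 1/r₂)/(4πk); film R = 1/(h·4πr²). In series:
R_aluminium shell = (1/0.74 − 1/0.763)/(4π×201) = 1.613×10^-5 K/W
R_cork board = (1/0.763 − 1/0.858)/(4π×0.0503) = 0.2296 K/W
R_outer film = 1/(h·4πr_o²) = 1/(10.4×4π×0.858²) = 0.01039 K/W
R_total = 0.24 K/W
Q = ΔT/R_total = 69/0.24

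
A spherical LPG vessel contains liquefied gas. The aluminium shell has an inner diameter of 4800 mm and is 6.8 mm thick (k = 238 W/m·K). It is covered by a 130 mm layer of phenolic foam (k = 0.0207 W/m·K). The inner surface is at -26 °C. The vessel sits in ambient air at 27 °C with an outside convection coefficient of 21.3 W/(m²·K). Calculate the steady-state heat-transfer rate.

Radial (spherical) resistances in series:
R_aluminium shell = (1/2.4 − 1/2.4068)/(4π×238) = 3.936×10^-7 K/W
R_phenolic foam = (1/2.4068 − 1/2.5368)/(4π×0.0207) = 0.08185 K/W
R_outer film = 1/(h·4πr_o²) = 1/(21.3×4π×2.5368²) = 5.805×10^-4 K/W
R_total = 0.08243 K/W
Q = ΔT/R_total = 53/0.08243

Q ≈ 643 W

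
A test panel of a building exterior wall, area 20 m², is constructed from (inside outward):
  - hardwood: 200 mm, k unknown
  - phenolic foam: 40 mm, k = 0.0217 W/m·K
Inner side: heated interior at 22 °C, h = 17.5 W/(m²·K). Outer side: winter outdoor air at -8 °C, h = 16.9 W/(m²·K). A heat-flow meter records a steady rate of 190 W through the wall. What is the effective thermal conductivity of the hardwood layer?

k ≈ 0.167 W/(m·K)

Series thermal resistances:
R_inner film = 1/(h_i·A) = 1/(17.5×20) = 0.002857 K/W
R_phenolic foam = L/(kA) = 0.04/(0.0217×20) = 0.09217 K/W
R_outer film = 1/(h_o·A) = 1/(16.9×20) = 0.002959 K/W
Sum of known resistances R_other = 0.09798 K/W
Total R = ΔT/Q = 30/190 = 0.1579 K/W
R_hardwood = R_total − R_other = 0.05991 K/W
k = L/(R·A) = 0.2/(0.05991×20)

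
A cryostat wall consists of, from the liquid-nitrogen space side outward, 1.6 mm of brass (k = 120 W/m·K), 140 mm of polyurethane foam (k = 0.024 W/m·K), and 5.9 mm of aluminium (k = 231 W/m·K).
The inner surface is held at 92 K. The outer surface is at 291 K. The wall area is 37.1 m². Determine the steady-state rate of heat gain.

Q ≈ 1270 W

Treating each layer as a thermal resistance in series:
R_brass = L/(kA) = 0.0016/(120×37.1) = 3.594×10^-7 K/W
R_polyurethane foam = L/(kA) = 0.14/(0.024×37.1) = 0.1572 K/W
R_aluminium = L/(kA) = 0.0059/(231×37.1) = 6.884×10^-7 K/W
R_total = 0.1572 K/W
Q = ΔT / R_total = 199 / 0.1572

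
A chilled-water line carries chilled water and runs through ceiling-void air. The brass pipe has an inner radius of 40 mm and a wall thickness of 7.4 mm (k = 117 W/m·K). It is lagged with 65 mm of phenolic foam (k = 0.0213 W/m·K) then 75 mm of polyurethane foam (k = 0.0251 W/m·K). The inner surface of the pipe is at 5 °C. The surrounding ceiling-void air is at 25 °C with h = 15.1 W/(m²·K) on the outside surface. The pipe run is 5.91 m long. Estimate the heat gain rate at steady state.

Cylindrical conduction, so R = ln(r₂/r₁)/(2πkL) per layer, in series:
R_brass pipe wall = ln(47.4/40)/(2π×117×5.91) = 3.907×10^-5 K/W
R_phenolic foam = ln(112.4/47.4)/(2π×0.0213×5.91) = 1.092 K/W
R_polyurethane foam = ln(187.4/112.4)/(2π×0.0251×5.91) = 0.5484 K/W
R_outer film = 1/(h_o·2πr_oL) = 1/(15.1×2π×0.1874×5.91) = 0.009517 K/W
R_total = 1.65 K/W
Q = ΔT/R_total = 20/1.65

Q ≈ 12.1 W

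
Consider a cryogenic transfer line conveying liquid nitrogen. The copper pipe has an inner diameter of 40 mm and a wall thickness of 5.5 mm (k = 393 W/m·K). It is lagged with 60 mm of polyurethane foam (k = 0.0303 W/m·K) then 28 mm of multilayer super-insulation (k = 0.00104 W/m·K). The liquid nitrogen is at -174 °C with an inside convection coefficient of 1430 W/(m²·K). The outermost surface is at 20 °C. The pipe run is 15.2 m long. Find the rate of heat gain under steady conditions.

Treating each annulus and film as a series resistance:
R_inner film = 1/(h_i·2πr₁L) = 1/(1430×2π×0.02×15.2) = 3.661×10^-4 K/W
R_copper pipe wall = ln(25.5/20)/(2π×393×15.2) = 6.473×10^-6 K/W
R_polyurethane foam = ln(85.5/25.5)/(2π×0.0303×15.2) = 0.4181 K/W
R_multilayer super-insulation = ln(113.5/85.5)/(2π×0.00104×15.2) = 2.852 K/W
R_total = 3.271 K/W
Q = ΔT/R_total = 194/3.271

Q ≈ 59.3 W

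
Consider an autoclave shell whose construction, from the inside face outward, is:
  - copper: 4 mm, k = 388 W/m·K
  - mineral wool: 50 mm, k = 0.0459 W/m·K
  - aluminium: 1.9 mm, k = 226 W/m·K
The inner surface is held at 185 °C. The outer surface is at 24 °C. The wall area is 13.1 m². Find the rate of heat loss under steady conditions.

Q ≈ 1940 W

Series thermal resistances:
R_copper = L/(kA) = 0.004/(388×13.1) = 7.87×10^-7 K/W
R_mineral wool = L/(kA) = 0.05/(0.0459×13.1) = 0.08315 K/W
R_aluminium = L/(kA) = 0.0019/(226×13.1) = 6.418×10^-7 K/W
R_total = 0.08316 K/W
Q = ΔT / R_total = 161 / 0.08316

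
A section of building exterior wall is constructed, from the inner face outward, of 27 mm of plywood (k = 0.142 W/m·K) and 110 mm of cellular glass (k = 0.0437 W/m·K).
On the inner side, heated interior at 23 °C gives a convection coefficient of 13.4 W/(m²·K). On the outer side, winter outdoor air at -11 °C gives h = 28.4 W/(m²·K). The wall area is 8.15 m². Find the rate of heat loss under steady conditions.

Treating each layer as a thermal resistance in series:
R_inner film = 1/(h_i·A) = 1/(13.4×8.15) = 0.009157 K/W
R_plywood = L/(kA) = 0.027/(0.142×8.15) = 0.02333 K/W
R_cellular glass = L/(kA) = 0.11/(0.0437×8.15) = 0.3089 K/W
R_outer film = 1/(h_o·A) = 1/(28.4×8.15) = 0.00432 K/W
R_total = 0.3457 K/W
Q = ΔT / R_total = 34 / 0.3457

Q ≈ 98.4 W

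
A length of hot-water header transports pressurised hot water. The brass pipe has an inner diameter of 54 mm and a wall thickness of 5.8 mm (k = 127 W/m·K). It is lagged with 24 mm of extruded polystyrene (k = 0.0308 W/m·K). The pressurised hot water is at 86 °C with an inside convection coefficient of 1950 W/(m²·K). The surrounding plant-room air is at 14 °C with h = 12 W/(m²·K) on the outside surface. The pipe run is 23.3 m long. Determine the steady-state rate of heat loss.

Radial resistances (cylindrical: R_cond = ln(r_o/r_i)/(2πkL), R_conv = 1/(h·2πrL)):
R_inner film = 1/(h_i·2πr₁L) = 1/(1950×2π×0.027×23.3) = 1.297×10^-4 K/W
R_brass pipe wall = ln(32.8/27)/(2π×127×23.3) = 1.047×10^-5 K/W
R_extruded polystyrene = ln(56.8/32.8)/(2π×0.0308×23.3) = 0.1218 K/W
R_outer film = 1/(h_o·2πr_oL) = 1/(12×2π×0.0568×23.3) = 0.01002 K/W
R_total = 0.1319 K/W
Q = ΔT/R_total = 72/0.1319

Q ≈ 546 W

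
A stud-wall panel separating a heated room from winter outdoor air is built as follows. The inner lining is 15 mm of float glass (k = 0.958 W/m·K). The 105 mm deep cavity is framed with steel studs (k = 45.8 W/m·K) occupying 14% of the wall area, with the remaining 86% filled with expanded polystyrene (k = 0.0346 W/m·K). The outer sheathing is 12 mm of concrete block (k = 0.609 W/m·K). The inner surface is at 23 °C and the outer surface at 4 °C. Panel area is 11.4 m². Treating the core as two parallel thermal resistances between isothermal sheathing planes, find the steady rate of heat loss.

Sheathing layers in series; stud and cavity paths in parallel between them.
R_inner = 0.015/(0.958×11.4) = 0.001373 K/W
R_stud  = 0.105/(45.8×0.14×11.4) = 0.001436 K/W
R_cav   = 0.105/(0.0346×0.86×11.4) = 0.3095 K/W
1/R_core = 1/R_stud + 1/R_cav → R_core = 0.00143 K/W
R_outer = 0.012/(0.609×11.4) = 0.001728 K/W
R_total = 0.004532 K/W
Q = ΔT/R_total = 19/0.004532

Q ≈ 4190 W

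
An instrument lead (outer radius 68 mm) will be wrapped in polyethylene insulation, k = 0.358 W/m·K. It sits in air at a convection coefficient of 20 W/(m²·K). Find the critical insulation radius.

For a cylinder r_cr = k/h = 0.358/20
r_cr = 17.9 mm; since the bare radius (68 mm) is above r_cr, any added insulation will reduce heat loss.

r_cr ≈ 17.9 mm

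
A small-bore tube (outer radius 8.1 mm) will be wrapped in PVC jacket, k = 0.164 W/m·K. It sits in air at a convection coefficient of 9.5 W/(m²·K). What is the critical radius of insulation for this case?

For a cylinder r_cr = k/h = 0.164/9.5
r_cr = 17.3 mm; since the bare radius (8.1 mm) is below r_cr, adding a thin layer of insulation will *increase* heat loss.

r_cr ≈ 17.3 mm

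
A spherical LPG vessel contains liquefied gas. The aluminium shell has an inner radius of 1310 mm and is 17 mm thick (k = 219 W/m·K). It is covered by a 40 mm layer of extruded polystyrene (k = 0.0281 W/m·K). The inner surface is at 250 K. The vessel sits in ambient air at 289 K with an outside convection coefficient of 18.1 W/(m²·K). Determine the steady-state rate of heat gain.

Radial (spherical) resistances in series:
R_aluminium shell = (1/1.31 − 1/1.327)/(4π×219) = 3.553×10^-6 K/W
R_extruded polystyrene = (1/1.327 − 1/1.367)/(4π×0.0281) = 0.06245 K/W
R_outer film = 1/(h·4πr_o²) = 1/(18.1×4π×1.367²) = 0.002353 K/W
R_total = 0.0648 K/W
Q = ΔT/R_total = 39/0.0648

Q ≈ 602 W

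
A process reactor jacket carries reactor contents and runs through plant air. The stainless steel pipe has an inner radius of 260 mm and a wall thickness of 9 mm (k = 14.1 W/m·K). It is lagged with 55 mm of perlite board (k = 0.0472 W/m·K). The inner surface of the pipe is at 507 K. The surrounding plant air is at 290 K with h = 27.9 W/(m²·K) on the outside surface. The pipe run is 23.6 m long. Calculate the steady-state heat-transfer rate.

Cylindrical conduction, so R = ln(r₂/r₁)/(2πkL) per layer, in series:
R_stainless steel pipe wall = ln(269/260)/(2π×14.1×23.6) = 1.628×10^-5 K/W
R_perlite board = ln(324/269)/(2π×0.0472×23.6) = 0.02658 K/W
R_outer film = 1/(h_o·2πr_oL) = 1/(27.9×2π×0.324×23.6) = 7.46×10^-4 K/W
R_total = 0.02734 K/W
Q = ΔT/R_total = 217/0.02734

Q ≈ 7940 W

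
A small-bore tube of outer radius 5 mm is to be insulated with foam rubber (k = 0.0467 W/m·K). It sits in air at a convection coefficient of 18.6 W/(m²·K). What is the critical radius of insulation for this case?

r_cr ≈ 2.51 mm

For a cylinder r_cr = k/h = 0.0467/18.6
r_cr = 2.51 mm; since the bare radius (5 mm) is above r_cr, any added insulation will reduce heat loss.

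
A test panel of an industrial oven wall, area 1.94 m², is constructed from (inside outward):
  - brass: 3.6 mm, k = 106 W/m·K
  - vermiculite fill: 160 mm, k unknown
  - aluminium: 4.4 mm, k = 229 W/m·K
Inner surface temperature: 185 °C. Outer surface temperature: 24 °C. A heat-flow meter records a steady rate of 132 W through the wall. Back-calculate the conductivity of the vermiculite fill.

k ≈ 0.0676 W/(m·K)

Treating each layer as a thermal resistance in series:
R_brass = L/(kA) = 0.0036/(106×1.94) = 1.751×10^-5 K/W
R_aluminium = L/(kA) = 0.0044/(229×1.94) = 9.904×10^-6 K/W
Sum of known resistances R_other = 2.741×10^-5 K/W
Total R = ΔT/Q = 161/132 = 1.22 K/W
R_vermiculite fill = R_total − R_other = 1.22 K/W
k = L/(R·A) = 0.16/(1.22×1.94)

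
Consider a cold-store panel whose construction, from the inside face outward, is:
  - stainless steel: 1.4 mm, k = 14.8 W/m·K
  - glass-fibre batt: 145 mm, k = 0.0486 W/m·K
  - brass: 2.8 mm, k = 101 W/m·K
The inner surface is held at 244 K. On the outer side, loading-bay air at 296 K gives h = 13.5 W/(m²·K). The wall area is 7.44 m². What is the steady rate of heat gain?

Using the resistance-network approach (series):
R_stainless steel = L/(kA) = 0.0014/(14.8×7.44) = 1.271×10^-5 K/W
R_glass-fibre batt = L/(kA) = 0.145/(0.0486×7.44) = 0.401 K/W
R_brass = L/(kA) = 0.0028/(101×7.44) = 3.726×10^-6 K/W
R_outer film = 1/(h_o·A) = 1/(13.5×7.44) = 0.009956 K/W
R_total = 0.411 K/W
Q = ΔT / R_total = 52 / 0.411

Q ≈ 127 W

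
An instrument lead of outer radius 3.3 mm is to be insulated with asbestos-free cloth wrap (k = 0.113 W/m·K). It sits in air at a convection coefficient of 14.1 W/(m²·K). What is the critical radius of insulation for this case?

r_cr ≈ 8.01 mm

For a cylinder r_cr = k/h = 0.113/14.1
r_cr = 8.01 mm; since the bare radius (3.3 mm) is below r_cr, adding a thin layer of insulation will *increase* heat loss.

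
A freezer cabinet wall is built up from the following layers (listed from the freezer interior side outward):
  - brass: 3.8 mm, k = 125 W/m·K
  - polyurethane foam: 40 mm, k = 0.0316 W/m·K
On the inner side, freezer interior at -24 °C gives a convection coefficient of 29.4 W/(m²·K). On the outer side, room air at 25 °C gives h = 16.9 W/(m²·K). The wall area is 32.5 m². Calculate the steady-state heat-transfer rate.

Treating each layer as a thermal resistance in series:
R_inner film = 1/(h_i·A) = 1/(29.4×32.5) = 0.001047 K/W
R_brass = L/(kA) = 0.0038/(125×32.5) = 9.354×10^-7 K/W
R_polyurethane foam = L/(kA) = 0.04/(0.0316×32.5) = 0.03895 K/W
R_outer film = 1/(h_o·A) = 1/(16.9×32.5) = 0.001821 K/W
R_total = 0.04182 K/W
Q = ΔT / R_total = 49 / 0.04182

Q ≈ 1170 W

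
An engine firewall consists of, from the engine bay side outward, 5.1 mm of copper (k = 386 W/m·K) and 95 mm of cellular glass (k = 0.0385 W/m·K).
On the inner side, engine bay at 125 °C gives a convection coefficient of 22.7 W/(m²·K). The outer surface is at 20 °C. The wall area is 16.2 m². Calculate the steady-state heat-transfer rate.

Using the resistance-network approach (series):
R_inner film = 1/(h_i·A) = 1/(22.7×16.2) = 0.002719 K/W
R_copper = L/(kA) = 0.0051/(386×16.2) = 8.156×10^-7 K/W
R_cellular glass = L/(kA) = 0.095/(0.0385×16.2) = 0.1523 K/W
R_total = 0.155 K/W
Q = ΔT / R_total = 105 / 0.155

Q ≈ 677 W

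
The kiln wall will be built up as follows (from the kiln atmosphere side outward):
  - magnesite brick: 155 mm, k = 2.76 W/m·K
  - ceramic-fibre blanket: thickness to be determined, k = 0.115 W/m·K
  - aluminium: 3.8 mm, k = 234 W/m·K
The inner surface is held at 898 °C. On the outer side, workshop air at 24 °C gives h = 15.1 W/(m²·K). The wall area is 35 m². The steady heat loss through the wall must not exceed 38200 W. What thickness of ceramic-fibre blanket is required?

Treating each layer as a thermal resistance in series:
R_magnesite brick = L/(kA) = 0.155/(2.76×35) = 0.001605 K/W
R_aluminium = L/(kA) = 0.0038/(234×35) = 4.64×10^-7 K/W
R_outer film = 1/(h_o·A) = 1/(15.1×35) = 0.001892 K/W
Sum of the known resistances R_other = 0.003497 K/W
Required total resistance R_tot = ΔT/Q_allow = 874/38200 = 0.02288 K/W
R_ceramic-fibre blanket = R_tot − R_other = 0.01938 K/W
L = R·k·A = 0.01938×0.115×35

L ≈ 78 mm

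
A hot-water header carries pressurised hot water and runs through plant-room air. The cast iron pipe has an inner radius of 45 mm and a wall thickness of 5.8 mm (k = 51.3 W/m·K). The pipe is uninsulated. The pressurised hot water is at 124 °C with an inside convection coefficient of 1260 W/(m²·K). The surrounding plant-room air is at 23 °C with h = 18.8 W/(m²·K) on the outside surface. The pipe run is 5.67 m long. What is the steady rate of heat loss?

Cylindrical conduction, so R = ln(r₂/r₁)/(2πkL) per layer, in series:
R_inner film = 1/(h_i·2πr₁L) = 1/(1260×2π×0.045×5.67) = 4.951×10^-4 K/W
R_cast iron pipe wall = ln(50.8/45)/(2π×51.3×5.67) = 6.634×10^-5 K/W
R_outer film = 1/(h_o·2πr_oL) = 1/(18.8×2π×0.0508×5.67) = 0.02939 K/W
R_total = 0.02995 K/W
Q = ΔT/R_total = 101/0.02995

Q ≈ 3370 W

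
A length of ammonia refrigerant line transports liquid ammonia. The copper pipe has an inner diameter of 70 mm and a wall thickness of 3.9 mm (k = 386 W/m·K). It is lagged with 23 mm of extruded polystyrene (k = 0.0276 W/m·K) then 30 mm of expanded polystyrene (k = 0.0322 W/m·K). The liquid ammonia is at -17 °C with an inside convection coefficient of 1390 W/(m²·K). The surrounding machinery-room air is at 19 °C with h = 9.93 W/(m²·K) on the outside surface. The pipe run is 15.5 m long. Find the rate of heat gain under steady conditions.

Per-layer cylindrical resistances, series-summed:
R_inner film = 1/(h_i·2πr₁L) = 1/(1390×2π×0.035×15.5) = 2.111×10^-4 K/W
R_copper pipe wall = ln(38.9/35)/(2π×386×15.5) = 2.81×10^-6 K/W
R_extruded polystyrene = ln(61.9/38.9)/(2π×0.0276×15.5) = 0.1728 K/W
R_expanded polystyrene = ln(91.9/61.9)/(2π×0.0322×15.5) = 0.126 K/W
R_outer film = 1/(h_o·2πr_oL) = 1/(9.93×2π×0.0919×15.5) = 0.01125 K/W
R_total = 0.3103 K/W
Q = ΔT/R_total = 36/0.3103

Q ≈ 116 W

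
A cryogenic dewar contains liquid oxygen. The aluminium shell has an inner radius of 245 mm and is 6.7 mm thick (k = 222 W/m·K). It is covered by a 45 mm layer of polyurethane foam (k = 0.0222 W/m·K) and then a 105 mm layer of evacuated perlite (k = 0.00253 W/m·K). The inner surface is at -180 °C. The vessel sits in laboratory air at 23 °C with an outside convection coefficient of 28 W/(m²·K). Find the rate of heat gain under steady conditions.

Q ≈ 6.79 W

Spherical conduction: R = (1/r_in − 1/r_out)/(4πk) per layer; series-sum.
R_aluminium shell = (1/0.245 − 1/0.2517)/(4π×222) = 3.895×10^-5 K/W
R_polyurethane foam = (1/0.2517 − 1/0.2967)/(4π×0.0222) = 2.16 K/W
R_evacuated perlite = (1/0.2967 − 1/0.4017)/(4π×0.00253) = 27.71 K/W
R_outer film = 1/(h·4πr_o²) = 1/(28×4π×0.4017²) = 0.01761 K/W
R_total = 29.89 K/W
Q = ΔT/R_total = 203/29.89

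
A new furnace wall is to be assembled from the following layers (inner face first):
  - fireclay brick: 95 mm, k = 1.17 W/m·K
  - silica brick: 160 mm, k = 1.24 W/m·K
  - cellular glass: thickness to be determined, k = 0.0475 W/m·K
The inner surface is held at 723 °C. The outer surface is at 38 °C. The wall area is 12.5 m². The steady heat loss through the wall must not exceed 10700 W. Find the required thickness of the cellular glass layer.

L ≈ 28 mm

Model the wall as resistances in series:
R_fireclay brick = L/(kA) = 0.095/(1.17×12.5) = 0.006496 K/W
R_silica brick = L/(kA) = 0.16/(1.24×12.5) = 0.01032 K/W
Sum of the known resistances R_other = 0.01682 K/W
Required total resistance R_tot = ΔT/Q_allow = 685/10700 = 0.06402 K/W
R_cellular glass = R_tot − R_other = 0.0472 K/W
L = R·k·A = 0.0472×0.0475×12.5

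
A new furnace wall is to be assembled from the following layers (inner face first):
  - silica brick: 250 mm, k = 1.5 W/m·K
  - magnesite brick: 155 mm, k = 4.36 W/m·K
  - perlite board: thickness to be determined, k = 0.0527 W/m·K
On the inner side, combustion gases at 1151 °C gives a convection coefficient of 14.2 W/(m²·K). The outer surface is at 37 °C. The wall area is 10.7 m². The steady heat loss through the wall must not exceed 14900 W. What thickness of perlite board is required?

Using the resistance-network approach (series):
R_inner film = 1/(h_i·A) = 1/(14.2×10.7) = 0.006582 K/W
R_silica brick = L/(kA) = 0.25/(1.5×10.7) = 0.01558 K/W
R_magnesite brick = L/(kA) = 0.155/(4.36×10.7) = 0.003322 K/W
Sum of the known resistances R_other = 0.02548 K/W
Required total resistance R_tot = ΔT/Q_allow = 1114/14900 = 0.07477 K/W
R_perlite board = R_tot − R_other = 0.04928 K/W
L = R·k·A = 0.04928×0.0527×10.7

L ≈ 27.8 mm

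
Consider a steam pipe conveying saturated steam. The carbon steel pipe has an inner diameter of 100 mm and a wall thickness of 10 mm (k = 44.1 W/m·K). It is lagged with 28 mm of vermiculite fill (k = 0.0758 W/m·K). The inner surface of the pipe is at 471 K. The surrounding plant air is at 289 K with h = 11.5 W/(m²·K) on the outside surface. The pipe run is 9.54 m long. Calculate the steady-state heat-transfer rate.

Q ≈ 1800 W

Cylindrical conduction, so R = ln(r₂/r₁)/(2πkL) per layer, in series:
R_carbon steel pipe wall = ln(60/50)/(2π×44.1×9.54) = 6.897×10^-5 K/W
R_vermiculite fill = ln(88/60)/(2π×0.0758×9.54) = 0.08429 K/W
R_outer film = 1/(h_o·2πr_oL) = 1/(11.5×2π×0.088×9.54) = 0.01649 K/W
R_total = 0.1008 K/W
Q = ΔT/R_total = 182/0.1008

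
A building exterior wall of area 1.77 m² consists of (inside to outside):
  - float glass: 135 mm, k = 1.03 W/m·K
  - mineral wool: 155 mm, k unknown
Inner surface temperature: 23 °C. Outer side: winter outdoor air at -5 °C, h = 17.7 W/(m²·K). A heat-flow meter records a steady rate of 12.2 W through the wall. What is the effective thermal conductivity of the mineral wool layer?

k ≈ 0.04 W/(m·K)

Series thermal resistances:
R_float glass = L/(kA) = 0.135/(1.03×1.77) = 0.07405 K/W
R_outer film = 1/(h_o·A) = 1/(17.7×1.77) = 0.03192 K/W
Sum of known resistances R_other = 0.106 K/W
Total R = ΔT/Q = 28/12.2 = 2.295 K/W
R_mineral wool = R_total − R_other = 2.189 K/W
k = L/(R·A) = 0.155/(2.189×1.77)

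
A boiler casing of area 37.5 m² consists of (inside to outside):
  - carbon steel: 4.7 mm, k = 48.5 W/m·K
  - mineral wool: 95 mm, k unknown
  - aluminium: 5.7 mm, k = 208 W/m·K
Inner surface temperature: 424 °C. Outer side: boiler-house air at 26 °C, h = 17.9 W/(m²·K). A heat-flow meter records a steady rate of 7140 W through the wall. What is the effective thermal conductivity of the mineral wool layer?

k ≈ 0.0467 W/(m·K)

Series thermal resistances:
R_carbon steel = L/(kA) = 0.0047/(48.5×37.5) = 2.584×10^-6 K/W
R_aluminium = L/(kA) = 0.0057/(208×37.5) = 7.308×10^-7 K/W
R_outer film = 1/(h_o·A) = 1/(17.9×37.5) = 0.00149 K/W
Sum of known resistances R_other = 0.001493 K/W
Total R = ΔT/Q = 398/7140 = 0.05574 K/W
R_mineral wool = R_total − R_other = 0.05425 K/W
k = L/(R·A) = 0.095/(0.05425×37.5)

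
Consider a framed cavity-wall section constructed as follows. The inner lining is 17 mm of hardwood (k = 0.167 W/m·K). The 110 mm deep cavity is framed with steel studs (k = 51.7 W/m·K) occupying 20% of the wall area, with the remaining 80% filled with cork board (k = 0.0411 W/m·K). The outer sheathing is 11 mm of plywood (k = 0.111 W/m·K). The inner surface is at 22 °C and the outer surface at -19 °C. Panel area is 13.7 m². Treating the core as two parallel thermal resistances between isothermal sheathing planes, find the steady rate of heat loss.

Sheathing layers in series; stud and cavity paths in parallel between them.
R_inner = 0.017/(0.167×13.7) = 0.00743 K/W
R_stud  = 0.11/(51.7×0.2×13.7) = 7.765×10^-4 K/W
R_cav   = 0.11/(0.0411×0.8×13.7) = 0.2442 K/W
1/R_core = 1/R_stud + 1/R_cav → R_core = 7.741×10^-4 K/W
R_outer = 0.011/(0.111×13.7) = 0.007234 K/W
R_total = 0.01544 K/W
Q = ΔT/R_total = 41/0.01544

Q ≈ 2660 W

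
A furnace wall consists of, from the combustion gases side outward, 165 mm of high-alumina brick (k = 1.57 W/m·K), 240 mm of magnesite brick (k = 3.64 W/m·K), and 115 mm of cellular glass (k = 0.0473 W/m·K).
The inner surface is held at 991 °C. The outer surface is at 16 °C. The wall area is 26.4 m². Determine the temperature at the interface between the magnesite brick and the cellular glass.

T ≈ 927 °C

Thermal resistances in series:
R_high-alumina brick = L/(kA) = 0.165/(1.57×26.4) = 0.003981 K/W
R_magnesite brick = L/(kA) = 0.24/(3.64×26.4) = 0.002498 K/W
R_cellular glass = L/(kA) = 0.115/(0.0473×26.4) = 0.09209 K/W
R_total = 0.09857 K/W;  Q = ΔT/R_total = 975/0.09857 = 9891 W
T_interface = T_inner − Q·ΣR(inner→interface) = 991 − 9890×0.006478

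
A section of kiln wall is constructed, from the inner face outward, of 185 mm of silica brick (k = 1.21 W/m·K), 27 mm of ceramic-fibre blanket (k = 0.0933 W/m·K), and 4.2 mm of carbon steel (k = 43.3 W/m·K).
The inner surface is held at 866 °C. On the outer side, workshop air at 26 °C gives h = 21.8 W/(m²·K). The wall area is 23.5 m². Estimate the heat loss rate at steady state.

Q ≈ 40400 W

Model the wall as resistances in series:
R_silica brick = L/(kA) = 0.185/(1.21×23.5) = 0.006506 K/W
R_ceramic-fibre blanket = L/(kA) = 0.027/(0.0933×23.5) = 0.01231 K/W
R_carbon steel = L/(kA) = 0.0042/(43.3×23.5) = 4.128×10^-6 K/W
R_outer film = 1/(h_o·A) = 1/(21.8×23.5) = 0.001952 K/W
R_total = 0.02078 K/W
Q = ΔT / R_total = 840 / 0.02078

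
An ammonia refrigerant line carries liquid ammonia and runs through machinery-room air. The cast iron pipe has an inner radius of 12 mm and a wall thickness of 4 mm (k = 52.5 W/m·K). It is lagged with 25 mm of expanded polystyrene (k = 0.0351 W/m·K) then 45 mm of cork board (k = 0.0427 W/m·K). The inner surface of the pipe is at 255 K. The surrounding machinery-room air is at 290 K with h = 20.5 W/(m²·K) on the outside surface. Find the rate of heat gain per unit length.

For a radial system each layer contributes R = ln(r_out/r_in)/(2πkL); films add R = 1/(hA).
R_cast iron pipe wall = ln(16/12)/(2π×52.5×1) = 8.721×10^-4 K/W
R_expanded polystyrene = ln(41/16)/(2π×0.0351×1) = 4.267 K/W
R_cork board = ln(86/41)/(2π×0.0427×1) = 2.761 K/W
R_outer film = 1/(h_o·2πr_oL) = 1/(20.5×2π×0.086×1) = 0.09028 K/W
R_total = 7.119 K/W
Q = ΔT/R_total = 35/7.119

q′ ≈ 4.92 W/m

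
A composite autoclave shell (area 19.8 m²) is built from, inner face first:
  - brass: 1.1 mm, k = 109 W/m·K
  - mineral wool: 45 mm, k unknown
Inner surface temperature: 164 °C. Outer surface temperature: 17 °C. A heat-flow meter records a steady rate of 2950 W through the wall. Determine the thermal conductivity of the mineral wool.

k ≈ 0.0456 W/(m·K)

Series thermal resistances:
R_brass = L/(kA) = 0.0011/(109×19.8) = 5.097×10^-7 K/W
Sum of known resistances R_other = 5.097×10^-7 K/W
Total R = ΔT/Q = 147/2950 = 0.04983 K/W
R_mineral wool = R_total − R_other = 0.04983 K/W
k = L/(R·A) = 0.045/(0.04983×19.8)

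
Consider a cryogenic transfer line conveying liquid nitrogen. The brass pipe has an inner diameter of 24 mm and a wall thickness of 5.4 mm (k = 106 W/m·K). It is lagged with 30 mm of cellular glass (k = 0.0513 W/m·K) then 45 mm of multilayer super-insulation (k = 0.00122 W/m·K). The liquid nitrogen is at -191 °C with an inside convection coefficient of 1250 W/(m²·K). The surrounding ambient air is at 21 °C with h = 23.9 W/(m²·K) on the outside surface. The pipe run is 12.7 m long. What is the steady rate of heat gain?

Cylindrical conduction, so R = ln(r₂/r₁)/(2πkL) per layer, in series:
R_inner film = 1/(h_i·2πr₁L) = 1/(1250×2π×0.012×12.7) = 8.355×10^-4 K/W
R_brass pipe wall = ln(17.4/12)/(2π×106×12.7) = 4.393×10^-5 K/W
R_cellular glass = ln(47.4/17.4)/(2π×0.0513×12.7) = 0.2448 K/W
R_multilayer super-insulation = ln(92.4/47.4)/(2π×0.00122×12.7) = 6.857 K/W
R_outer film = 1/(h_o·2πr_oL) = 1/(23.9×2π×0.0924×12.7) = 0.005675 K/W
R_total = 7.108 K/W
Q = ΔT/R_total = 212/7.108

Q ≈ 29.8 W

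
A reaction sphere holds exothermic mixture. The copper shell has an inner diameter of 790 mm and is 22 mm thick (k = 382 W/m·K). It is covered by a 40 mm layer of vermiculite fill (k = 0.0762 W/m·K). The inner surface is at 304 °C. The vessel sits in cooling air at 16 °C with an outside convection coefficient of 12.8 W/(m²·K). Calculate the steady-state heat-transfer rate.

Q ≈ 1160 W

Spherical conduction: R = (1/r_in − 1/r_out)/(4πk) per layer; series-sum.
R_copper shell = (1/0.395 − 1/0.417)/(4π×382) = 2.782×10^-5 K/W
R_vermiculite fill = (1/0.417 − 1/0.457)/(4π×0.0762) = 0.2192 K/W
R_outer film = 1/(h·4πr_o²) = 1/(12.8×4π×0.457²) = 0.02977 K/W
R_total = 0.249 K/W
Q = ΔT/R_total = 288/0.249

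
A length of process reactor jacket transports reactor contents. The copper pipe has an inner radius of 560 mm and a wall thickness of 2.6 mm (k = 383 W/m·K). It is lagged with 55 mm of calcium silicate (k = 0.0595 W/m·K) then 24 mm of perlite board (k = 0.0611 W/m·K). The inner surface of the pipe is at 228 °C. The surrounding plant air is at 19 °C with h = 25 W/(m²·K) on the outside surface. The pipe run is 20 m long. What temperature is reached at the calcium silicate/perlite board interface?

T ≈ 82.6 °C

Per-layer cylindrical resistances, series-summed:
R_copper pipe wall = ln(562.6/560)/(2π×383×20) = 9.624×10^-8 K/W
R_calcium silicate = ln(617.6/562.6)/(2π×0.0595×20) = 0.01247 K/W
R_perlite board = ln(641.6/617.6)/(2π×0.0611×20) = 0.004965 K/W
R_outer film = 1/(h_o·2πr_oL) = 1/(25×2π×0.6416×20) = 4.961×10^-4 K/W
R_total = 0.01794 K/W
Q = ΔT/R_total = 209/0.01794
Q = 11700 W
T_interface = T_inner − Q·ΣR(inner→interface) = 228 − 11700×0.01247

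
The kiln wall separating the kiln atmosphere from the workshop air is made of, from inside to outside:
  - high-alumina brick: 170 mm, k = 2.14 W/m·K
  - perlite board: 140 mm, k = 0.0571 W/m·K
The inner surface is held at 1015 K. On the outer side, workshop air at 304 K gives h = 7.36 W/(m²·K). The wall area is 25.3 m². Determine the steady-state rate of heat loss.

Model the wall as resistances in series:
R_high-alumina brick = L/(kA) = 0.17/(2.14×25.3) = 0.00314 K/W
R_perlite board = L/(kA) = 0.14/(0.0571×25.3) = 0.09691 K/W
R_outer film = 1/(h_o·A) = 1/(7.36×25.3) = 0.00537 K/W
R_total = 0.1054 K/W
Q = ΔT / R_total = 711 / 0.1054

Q ≈ 6740 W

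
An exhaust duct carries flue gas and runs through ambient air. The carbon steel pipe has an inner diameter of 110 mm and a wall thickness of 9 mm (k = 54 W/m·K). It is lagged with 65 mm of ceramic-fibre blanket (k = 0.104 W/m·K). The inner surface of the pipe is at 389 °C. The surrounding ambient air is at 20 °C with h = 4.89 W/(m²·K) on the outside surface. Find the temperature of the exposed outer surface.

Per-layer cylindrical resistances, series-summed:
R_carbon steel pipe wall = ln(64/55)/(2π×54×1) = 4.467×10^-4 K/W
R_ceramic-fibre blanket = ln(129/64)/(2π×0.104×1) = 1.073 K/W
R_outer film = 1/(h_o·2πr_oL) = 1/(4.89×2π×0.129×1) = 0.2523 K/W
R_total = 1.325 K/W
Q = ΔT/R_total = 369/1.325
Q = 278 W/m
T_interface = T_inner − Q·ΣR(inner→interface) = 389 − 278×1.073

T ≈ 90.2 °C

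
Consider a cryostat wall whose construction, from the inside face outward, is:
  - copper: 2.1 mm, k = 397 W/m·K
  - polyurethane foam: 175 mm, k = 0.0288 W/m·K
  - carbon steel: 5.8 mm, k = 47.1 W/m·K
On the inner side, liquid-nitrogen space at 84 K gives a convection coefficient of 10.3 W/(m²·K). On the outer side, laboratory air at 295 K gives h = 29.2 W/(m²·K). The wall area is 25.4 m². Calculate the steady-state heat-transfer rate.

Q ≈ 863 W

Using the resistance-network approach (series):
R_inner film = 1/(h_i·A) = 1/(10.3×25.4) = 0.003822 K/W
R_copper = L/(kA) = 0.0021/(397×25.4) = 2.083×10^-7 K/W
R_polyurethane foam = L/(kA) = 0.175/(0.0288×25.4) = 0.2392 K/W
R_carbon steel = L/(kA) = 0.0058/(47.1×25.4) = 4.848×10^-6 K/W
R_outer film = 1/(h_o·A) = 1/(29.2×25.4) = 0.001348 K/W
R_total = 0.2444 K/W
Q = ΔT / R_total = 211 / 0.2444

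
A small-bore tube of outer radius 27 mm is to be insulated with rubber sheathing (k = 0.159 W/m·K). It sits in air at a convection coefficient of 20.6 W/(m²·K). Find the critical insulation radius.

For a cylinder r_cr = k/h = 0.159/20.6
r_cr = 7.72 mm; since the bare radius (27 mm) is above r_cr, any added insulation will reduce heat loss.

r_cr ≈ 7.72 mm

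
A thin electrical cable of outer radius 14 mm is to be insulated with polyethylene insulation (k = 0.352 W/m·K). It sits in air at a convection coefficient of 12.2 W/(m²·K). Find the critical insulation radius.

r_cr ≈ 28.9 mm

For a cylinder r_cr = k/h = 0.352/12.2
r_cr = 28.9 mm; since the bare radius (14 mm) is below r_cr, adding a thin layer of insulation will *increase* heat loss.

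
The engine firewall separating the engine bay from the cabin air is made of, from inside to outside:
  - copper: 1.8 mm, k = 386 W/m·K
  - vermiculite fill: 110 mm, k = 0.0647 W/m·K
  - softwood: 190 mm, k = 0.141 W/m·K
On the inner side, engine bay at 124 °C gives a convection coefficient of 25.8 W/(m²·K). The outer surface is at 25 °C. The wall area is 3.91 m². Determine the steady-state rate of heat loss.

Thermal resistances in series:
R_inner film = 1/(h_i·A) = 1/(25.8×3.91) = 0.009913 K/W
R_copper = L/(kA) = 0.0018/(386×3.91) = 1.193×10^-6 K/W
R_vermiculite fill = L/(kA) = 0.11/(0.0647×3.91) = 0.4348 K/W
R_softwood = L/(kA) = 0.19/(0.141×3.91) = 0.3446 K/W
R_total = 0.7894 K/W
Q = ΔT / R_total = 99 / 0.7894

Q ≈ 125 W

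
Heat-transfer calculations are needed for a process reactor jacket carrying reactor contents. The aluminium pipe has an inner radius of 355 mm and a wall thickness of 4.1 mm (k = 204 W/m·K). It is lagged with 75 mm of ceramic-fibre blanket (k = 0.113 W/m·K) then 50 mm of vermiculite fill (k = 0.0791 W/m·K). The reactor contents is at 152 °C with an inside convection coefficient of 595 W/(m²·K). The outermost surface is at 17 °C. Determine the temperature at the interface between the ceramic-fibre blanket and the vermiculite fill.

T ≈ 77.8 °C

Per-layer cylindrical resistances, series-summed:
R_inner film = 1/(h_i·2πr₁L) = 1/(595×2π×0.355×1) = 7.535×10^-4 K/W
R_aluminium pipe wall = ln(359.1/355)/(2π×204×1) = 8.959×10^-6 K/W
R_ceramic-fibre blanket = ln(434.1/359.1)/(2π×0.113×1) = 0.2671 K/W
R_vermiculite fill = ln(484.1/434.1)/(2π×0.0791×1) = 0.2193 K/W
R_total = 0.4873 K/W
Q = ΔT/R_total = 135/0.4873
Q = 277 W/m
T_interface = T_inner − Q·ΣR(inner→interface) = 152 − 277×0.2679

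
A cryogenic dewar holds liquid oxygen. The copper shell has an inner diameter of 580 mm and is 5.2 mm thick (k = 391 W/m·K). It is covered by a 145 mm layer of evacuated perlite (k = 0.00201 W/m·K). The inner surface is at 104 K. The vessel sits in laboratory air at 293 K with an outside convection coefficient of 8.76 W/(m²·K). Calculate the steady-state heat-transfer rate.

Spherical conduction: R = (1/r_in − 1/r_out)/(4πk) per layer; series-sum.
R_copper shell = (1/0.29 − 1/0.2952)/(4π×391) = 1.236×10^-5 K/W
R_evacuated perlite = (1/0.2952 − 1/0.4402)/(4π×0.00201) = 44.18 K/W
R_outer film = 1/(h·4πr_o²) = 1/(8.76×4π×0.4402²) = 0.04688 K/W
R_total = 44.22 K/W
Q = ΔT/R_total = 189/44.22

Q ≈ 4.27 W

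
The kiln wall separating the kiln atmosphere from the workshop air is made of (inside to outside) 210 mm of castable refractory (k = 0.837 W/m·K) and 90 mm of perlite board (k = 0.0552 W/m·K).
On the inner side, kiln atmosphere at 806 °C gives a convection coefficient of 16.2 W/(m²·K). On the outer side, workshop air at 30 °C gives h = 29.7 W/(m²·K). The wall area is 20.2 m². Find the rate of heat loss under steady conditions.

Using the resistance-network approach (series):
R_inner film = 1/(h_i·A) = 1/(16.2×20.2) = 0.003056 K/W
R_castable refractory = L/(kA) = 0.21/(0.837×20.2) = 0.01242 K/W
R_perlite board = L/(kA) = 0.09/(0.0552×20.2) = 0.08071 K/W
R_outer film = 1/(h_o·A) = 1/(29.7×20.2) = 0.001667 K/W
R_total = 0.09786 K/W
Q = ΔT / R_total = 776 / 0.09786

Q ≈ 7930 W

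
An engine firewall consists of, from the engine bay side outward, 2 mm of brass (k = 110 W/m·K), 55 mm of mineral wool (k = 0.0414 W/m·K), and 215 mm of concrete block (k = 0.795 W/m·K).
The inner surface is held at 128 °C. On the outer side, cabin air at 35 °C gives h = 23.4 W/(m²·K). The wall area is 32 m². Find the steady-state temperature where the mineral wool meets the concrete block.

T ≈ 52.7 °C

Model the wall as resistances in series:
R_brass = L/(kA) = 0.002/(110×32) = 5.682×10^-7 K/W
R_mineral wool = L/(kA) = 0.055/(0.0414×32) = 0.04152 K/W
R_concrete block = L/(kA) = 0.215/(0.795×32) = 0.008451 K/W
R_outer film = 1/(h_o·A) = 1/(23.4×32) = 0.001335 K/W
R_total = 0.0513 K/W;  Q = ΔT/R_total = 93/0.0513 = 1813 W
T_interface = T_inner − Q·ΣR(inner→interface) = 128 − 1810×0.04152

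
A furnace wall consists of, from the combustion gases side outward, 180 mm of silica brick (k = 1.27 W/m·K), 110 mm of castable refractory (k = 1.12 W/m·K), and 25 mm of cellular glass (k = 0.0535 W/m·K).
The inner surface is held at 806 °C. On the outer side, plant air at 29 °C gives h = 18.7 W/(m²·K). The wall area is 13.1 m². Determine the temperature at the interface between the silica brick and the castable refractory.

T ≈ 661 °C

Model the wall as resistances in series:
R_silica brick = L/(kA) = 0.18/(1.27×13.1) = 0.01082 K/W
R_castable refractory = L/(kA) = 0.11/(1.12×13.1) = 0.007497 K/W
R_cellular glass = L/(kA) = 0.025/(0.0535×13.1) = 0.03567 K/W
R_outer film = 1/(h_o·A) = 1/(18.7×13.1) = 0.004082 K/W
R_total = 0.05807 K/W;  Q = ΔT/R_total = 777/0.05807 = 13380 W
T_interface = T_inner − Q·ΣR(inner→interface) = 806 − 13400×0.01082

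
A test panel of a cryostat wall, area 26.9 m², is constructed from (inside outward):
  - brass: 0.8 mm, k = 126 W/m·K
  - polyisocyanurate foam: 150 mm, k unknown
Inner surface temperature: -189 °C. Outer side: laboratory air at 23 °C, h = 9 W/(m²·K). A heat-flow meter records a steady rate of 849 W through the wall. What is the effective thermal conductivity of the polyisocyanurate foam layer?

Series thermal resistances:
R_brass = L/(kA) = 0.0008/(126×26.9) = 2.36×10^-7 K/W
R_outer film = 1/(h_o·A) = 1/(9×26.9) = 0.004131 K/W
Sum of known resistances R_other = 0.004131 K/W
Total R = ΔT/Q = 212/849 = 0.2497 K/W
R_polyisocyanurate foam = R_total − R_other = 0.2456 K/W
k = L/(R·A) = 0.15/(0.2456×26.9)

k ≈ 0.0227 W/(m·K)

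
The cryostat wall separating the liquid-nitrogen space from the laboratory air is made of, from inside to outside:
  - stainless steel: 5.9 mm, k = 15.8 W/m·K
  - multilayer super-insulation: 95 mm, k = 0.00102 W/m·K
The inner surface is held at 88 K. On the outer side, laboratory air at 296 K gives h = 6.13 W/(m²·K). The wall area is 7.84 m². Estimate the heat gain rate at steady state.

Treating each layer as a thermal resistance in series:
R_stainless steel = L/(kA) = 0.0059/(15.8×7.84) = 4.763×10^-5 K/W
R_multilayer super-insulation = L/(kA) = 0.095/(0.00102×7.84) = 11.88 K/W
R_outer film = 1/(h_o·A) = 1/(6.13×7.84) = 0.02081 K/W
R_total = 11.9 K/W
Q = ΔT / R_total = 208 / 11.9

Q ≈ 17.5 W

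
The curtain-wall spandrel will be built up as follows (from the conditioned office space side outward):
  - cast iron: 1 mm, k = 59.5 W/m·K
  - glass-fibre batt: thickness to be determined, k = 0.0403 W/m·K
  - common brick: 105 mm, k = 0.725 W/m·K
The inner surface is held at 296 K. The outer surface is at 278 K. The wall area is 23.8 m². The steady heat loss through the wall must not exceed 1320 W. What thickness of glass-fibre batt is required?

L ≈ 7.24 mm

Treating each layer as a thermal resistance in series:
R_cast iron = L/(kA) = 0.001/(59.5×23.8) = 7.062×10^-7 K/W
R_common brick = L/(kA) = 0.105/(0.725×23.8) = 0.006085 K/W
Sum of the known resistances R_other = 0.006086 K/W
Required total resistance R_tot = ΔT/Q_allow = 18/1320 = 0.01364 K/W
R_glass-fibre batt = R_tot − R_other = 0.00755 K/W
L = R·k·A = 0.00755×0.0403×23.8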